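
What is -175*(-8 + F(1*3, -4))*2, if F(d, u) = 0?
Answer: 2800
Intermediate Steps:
-175*(-8 + F(1*3, -4))*2 = -175*(-8 + 0)*2 = -(-1400)*2 = -175*(-16) = 2800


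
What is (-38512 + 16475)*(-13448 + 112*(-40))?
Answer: 395079336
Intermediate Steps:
(-38512 + 16475)*(-13448 + 112*(-40)) = -22037*(-13448 - 4480) = -22037*(-17928) = 395079336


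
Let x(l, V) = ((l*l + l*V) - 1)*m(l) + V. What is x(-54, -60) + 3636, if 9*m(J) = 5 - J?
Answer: 395329/9 ≈ 43925.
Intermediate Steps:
m(J) = 5/9 - J/9 (m(J) = (5 - J)/9 = 5/9 - J/9)
x(l, V) = V + (5/9 - l/9)*(-1 + l² + V*l) (x(l, V) = ((l*l + l*V) - 1)*(5/9 - l/9) + V = ((l² + V*l) - 1)*(5/9 - l/9) + V = (-1 + l² + V*l)*(5/9 - l/9) + V = (5/9 - l/9)*(-1 + l² + V*l) + V = V + (5/9 - l/9)*(-1 + l² + V*l))
x(-54, -60) + 3636 = (-5/9 - 60 + (⅑)*(-54) + (⅑)*(-54)²*(5 - 1*(-54)) - ⅑*(-60)*(-54)*(-5 - 54)) + 3636 = (-5/9 - 60 - 6 + (⅑)*2916*(5 + 54) - ⅑*(-60)*(-54)*(-59)) + 3636 = (-5/9 - 60 - 6 + (⅑)*2916*59 + 21240) + 3636 = (-5/9 - 60 - 6 + 19116 + 21240) + 3636 = 362605/9 + 3636 = 395329/9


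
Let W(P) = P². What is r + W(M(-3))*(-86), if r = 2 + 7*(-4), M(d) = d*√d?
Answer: 2296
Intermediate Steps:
M(d) = d^(3/2)
r = -26 (r = 2 - 28 = -26)
r + W(M(-3))*(-86) = -26 + ((-3)^(3/2))²*(-86) = -26 + (-3*I*√3)²*(-86) = -26 - 27*(-86) = -26 + 2322 = 2296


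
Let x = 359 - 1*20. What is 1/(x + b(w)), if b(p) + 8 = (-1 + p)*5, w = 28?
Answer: 1/466 ≈ 0.0021459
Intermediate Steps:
b(p) = -13 + 5*p (b(p) = -8 + (-1 + p)*5 = -8 + (-5 + 5*p) = -13 + 5*p)
x = 339 (x = 359 - 20 = 339)
1/(x + b(w)) = 1/(339 + (-13 + 5*28)) = 1/(339 + (-13 + 140)) = 1/(339 + 127) = 1/466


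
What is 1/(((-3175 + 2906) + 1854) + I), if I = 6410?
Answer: 1/7995 ≈ 0.00012508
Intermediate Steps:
1/(((-3175 + 2906) + 1854) + I) = 1/(((-3175 + 2906) + 1854) + 6410) = 1/((-269 + 1854) + 6410) = 1/(1585 + 6410) = 1/7995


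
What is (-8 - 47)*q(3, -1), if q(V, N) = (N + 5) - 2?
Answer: -110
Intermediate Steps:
q(V, N) = 3 + N (q(V, N) = (5 + N) - 2 = 3 + N)
(-8 - 47)*q(3, -1) = (-8 - 47)*(3 - 1) = -55*2 = -110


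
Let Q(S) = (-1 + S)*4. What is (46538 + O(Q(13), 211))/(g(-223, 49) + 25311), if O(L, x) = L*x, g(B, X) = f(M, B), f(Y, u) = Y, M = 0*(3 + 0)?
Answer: 56666/25311 ≈ 2.2388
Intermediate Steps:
M = 0 (M = 0*3 = 0)
g(B, X) = 0
Q(S) = -4 + 4*S
(46538 + O(Q(13), 211))/(g(-223, 49) + 25311) = (46538 + (-4 + 4*13)*211)/(0 + 25311) = (46538 + (-4 + 52)*211)/25311 = (46538 + 48*211)*(1/25311) = (46538 + 10128)*(1/25311) = 56666*(1/25311) = 56666/25311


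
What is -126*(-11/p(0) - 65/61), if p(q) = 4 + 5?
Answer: 17584/61 ≈ 288.26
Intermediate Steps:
p(q) = 9
-126*(-11/p(0) - 65/61) = -126*(-11/9 - 65/61) = -126*(-1256/549) = 17584/61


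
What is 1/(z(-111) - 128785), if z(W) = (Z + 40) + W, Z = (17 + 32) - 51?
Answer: -1/128858 ≈ -7.7605e-6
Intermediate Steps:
Z = -2 (Z = 49 - 51 = -2)
z(W) = 38 + W (z(W) = (-2 + 40) + W = 38 + W)
1/(z(-111) - 128785) = 1/((38 - 111) - 128785) = 1/(-73 - 128785) = 1/(-128858) = -1/128858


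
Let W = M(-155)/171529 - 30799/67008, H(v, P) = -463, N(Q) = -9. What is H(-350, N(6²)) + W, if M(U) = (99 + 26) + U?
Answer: -5326921384327/11493815232 ≈ -463.46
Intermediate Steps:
M(U) = 125 + U
W = -5284931911/11493815232 (W = (125 - 155)/171529 - 30799/67008 = -30*1/171529 - 30799*1/67008 = -30/171529 - 30799/67008 = -5284931911/11493815232 ≈ -0.45981)
H(-350, N(6²)) + W = -463 - 5284931911/11493815232 = -5326921384327/11493815232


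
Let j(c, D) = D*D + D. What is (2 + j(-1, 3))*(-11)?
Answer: -154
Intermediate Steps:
j(c, D) = D + D**2 (j(c, D) = D**2 + D = D + D**2)
(2 + j(-1, 3))*(-11) = (2 + 3*(1 + 3))*(-11) = (2 + 3*4)*(-11) = (2 + 12)*(-11) = 14*(-11) = -154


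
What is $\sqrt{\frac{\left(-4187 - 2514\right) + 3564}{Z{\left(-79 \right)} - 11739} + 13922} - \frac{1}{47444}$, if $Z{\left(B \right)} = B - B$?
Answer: $- \frac{1}{47444} + \frac{\sqrt{1918545797805}}{11739} \approx 117.99$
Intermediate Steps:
$Z{\left(B \right)} = 0$
$\sqrt{\frac{\left(-4187 - 2514\right) + 3564}{Z{\left(-79 \right)} - 11739} + 13922} - \frac{1}{47444} = \sqrt{\frac{\left(-4187 - 2514\right) + 3564}{0 - 11739} + 13922} - \frac{1}{47444} = \sqrt{\frac{-6701 + 3564}{-11739} + 13922} - \frac{1}{47444} = \sqrt{\left(-3137\right) \left(- \frac{1}{11739}\right) + 13922} - \frac{1}{47444} = \sqrt{\frac{3137}{11739} + 13922} - \frac{1}{47444} = \sqrt{\frac{163433495}{11739}} - \frac{1}{47444} = \frac{\sqrt{1918545797805}}{11739} - \frac{1}{47444} = - \frac{1}{47444} + \frac{\sqrt{1918545797805}}{11739}$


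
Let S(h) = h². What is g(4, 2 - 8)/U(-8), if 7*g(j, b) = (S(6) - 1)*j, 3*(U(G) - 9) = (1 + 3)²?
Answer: 60/43 ≈ 1.3953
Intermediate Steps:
U(G) = 43/3 (U(G) = 9 + (1 + 3)²/3 = 9 + (⅓)*4² = 9 + (⅓)*16 = 9 + 16/3 = 43/3)
g(j, b) = 5*j (g(j, b) = ((6² - 1)*j)/7 = ((36 - 1)*j)/7 = (35*j)/7 = 5*j)
g(4, 2 - 8)/U(-8) = (5*4)/(43/3) = 20*(3/43) = 60/43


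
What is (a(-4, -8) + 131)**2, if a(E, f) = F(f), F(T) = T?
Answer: 15129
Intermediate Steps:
a(E, f) = f
(a(-4, -8) + 131)**2 = (-8 + 131)**2 = 123**2 = 15129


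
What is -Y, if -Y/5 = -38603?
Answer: -193015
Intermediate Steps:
Y = 193015 (Y = -5*(-38603) = 193015)
-Y = -1*193015 = -193015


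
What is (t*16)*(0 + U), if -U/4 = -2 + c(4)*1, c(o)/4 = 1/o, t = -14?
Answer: -896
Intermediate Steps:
c(o) = 4/o
U = 4 (U = -4*(-2 + (4/4)*1) = -4*(-2 + (4*(¼))*1) = -4*(-2 + 1*1) = -4*(-2 + 1) = -4*(-1) = 4)
(t*16)*(0 + U) = (-14*16)*(0 + 4) = -224*4 = -896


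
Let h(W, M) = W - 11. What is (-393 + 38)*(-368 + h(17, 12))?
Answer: 128510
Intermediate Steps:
h(W, M) = -11 + W
(-393 + 38)*(-368 + h(17, 12)) = (-393 + 38)*(-368 + (-11 + 17)) = -355*(-368 + 6) = -355*(-362) = 128510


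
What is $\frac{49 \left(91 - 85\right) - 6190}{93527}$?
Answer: $- \frac{5896}{93527} \approx -0.063041$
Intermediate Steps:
$\frac{49 \left(91 - 85\right) - 6190}{93527} = \left(49 \cdot 6 - 6190\right) \frac{1}{93527} = \left(294 - 6190\right) \frac{1}{93527} = \left(-5896\right) \frac{1}{93527} = - \frac{5896}{93527}$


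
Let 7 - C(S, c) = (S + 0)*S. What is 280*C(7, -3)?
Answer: -11760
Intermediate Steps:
C(S, c) = 7 - S**2 (C(S, c) = 7 - (S + 0)*S = 7 - S*S = 7 - S**2)
280*C(7, -3) = 280*(7 - 1*7**2) = 280*(7 - 1*49) = 280*(7 - 49) = 280*(-42) = -11760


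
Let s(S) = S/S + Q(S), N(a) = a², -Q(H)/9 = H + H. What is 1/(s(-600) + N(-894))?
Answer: 1/810037 ≈ 1.2345e-6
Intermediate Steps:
Q(H) = -18*H (Q(H) = -9*(H + H) = -18*H)
s(S) = 1 - 18*S (s(S) = S/S - 18*S = 1 - 18*S)
1/(s(-600) + N(-894)) = 1/((1 - 18*(-600)) + (-894)²) = 1/((1 + 10800) + 799236) = 1/(10801 + 799236) = 1/810037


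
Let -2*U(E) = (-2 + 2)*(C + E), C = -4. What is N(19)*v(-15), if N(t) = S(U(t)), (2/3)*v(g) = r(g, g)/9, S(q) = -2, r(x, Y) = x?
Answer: 5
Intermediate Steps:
U(E) = 0 (U(E) = -(-2 + 2)*(-4 + E)/2 = -0*(-4 + E) = -½*0 = 0)
v(g) = g/6 (v(g) = 3*(g/9)/2 = g/6)
N(t) = -2
N(19)*v(-15) = -(-15)/3 = -2*(-5/2) = 5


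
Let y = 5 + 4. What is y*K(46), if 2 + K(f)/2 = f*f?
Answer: 38052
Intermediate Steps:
K(f) = -4 + 2*f² (K(f) = -4 + 2*(f*f) = -4 + 2*f²)
y = 9
y*K(46) = 9*(-4 + 2*46²) = 9*(-4 + 2*2116) = 9*(-4 + 4232) = 9*4228 = 38052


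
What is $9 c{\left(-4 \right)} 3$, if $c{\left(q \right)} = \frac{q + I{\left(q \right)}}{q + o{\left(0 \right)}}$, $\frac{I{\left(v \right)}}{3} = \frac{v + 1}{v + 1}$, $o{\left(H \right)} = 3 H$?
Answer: $\frac{27}{4} \approx 6.75$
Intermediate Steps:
$I{\left(v \right)} = 3$ ($I{\left(v \right)} = 3 \frac{v + 1}{v + 1} = 3 \frac{1 + v}{1 + v} = 3 \cdot 1 = 3$)
$c{\left(q \right)} = \frac{3 + q}{q}$ ($c{\left(q \right)} = \frac{q + 3}{q + 3 \cdot 0} = \frac{3 + q}{q + 0} = \frac{3 + q}{q}$)
$9 c{\left(-4 \right)} 3 = 9 \frac{3 - 4}{-4} \cdot 3 = 9 \left(\left(- \frac{1}{4}\right) \left(-1\right)\right) 3 = 9 \cdot \frac{1}{4} \cdot 3 = \frac{9}{4} \cdot 3 = \frac{27}{4}$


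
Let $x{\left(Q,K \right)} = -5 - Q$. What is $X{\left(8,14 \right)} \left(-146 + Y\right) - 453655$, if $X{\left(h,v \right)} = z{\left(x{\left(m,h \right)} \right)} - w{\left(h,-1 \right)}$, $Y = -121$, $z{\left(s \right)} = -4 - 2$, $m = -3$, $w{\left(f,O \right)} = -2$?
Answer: $-452587$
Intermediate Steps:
$z{\left(s \right)} = -6$ ($z{\left(s \right)} = -4 - 2 = -6$)
$X{\left(h,v \right)} = -4$ ($X{\left(h,v \right)} = -6 - -2 = -6 + 2 = -4$)
$X{\left(8,14 \right)} \left(-146 + Y\right) - 453655 = - 4 \left(-146 - 121\right) - 453655 = \left(-4\right) \left(-267\right) - 453655 = 1068 - 453655 = -452587$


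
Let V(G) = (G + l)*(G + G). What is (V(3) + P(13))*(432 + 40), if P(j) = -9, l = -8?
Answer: -18408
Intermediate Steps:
V(G) = 2*G*(-8 + G) (V(G) = (G - 8)*(G + G) = (-8 + G)*(2*G) = 2*G*(-8 + G))
(V(3) + P(13))*(432 + 40) = (2*3*(-8 + 3) - 9)*(432 + 40) = (2*3*(-5) - 9)*472 = (-30 - 9)*472 = -39*472 = -18408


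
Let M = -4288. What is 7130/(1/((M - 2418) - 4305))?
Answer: -78508430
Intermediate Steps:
7130/(1/((M - 2418) - 4305)) = 7130/(1/((-4288 - 2418) - 4305)) = 7130/(1/(-6706 - 4305)) = 7130/(1/(-11011)) = 7130/(-1/11011) = 7130*(-11011) = -78508430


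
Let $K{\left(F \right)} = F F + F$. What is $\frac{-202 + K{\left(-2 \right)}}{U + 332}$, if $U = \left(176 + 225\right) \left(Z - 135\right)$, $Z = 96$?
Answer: $\frac{200}{15307} \approx 0.013066$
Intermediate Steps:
$U = -15639$ ($U = \left(176 + 225\right) \left(96 - 135\right) = 401 \left(-39\right) = -15639$)
$K{\left(F \right)} = F + F^{2}$ ($K{\left(F \right)} = F^{2} + F = F + F^{2}$)
$\frac{-202 + K{\left(-2 \right)}}{U + 332} = \frac{-202 - 2 \left(1 - 2\right)}{-15639 + 332} = \frac{-202 - -2}{-15307} = \left(-202 + 2\right) \left(- \frac{1}{15307}\right) = \left(-200\right) \left(- \frac{1}{15307}\right) = \frac{200}{15307}$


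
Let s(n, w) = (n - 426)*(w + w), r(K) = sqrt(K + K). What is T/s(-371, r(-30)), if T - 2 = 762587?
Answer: 762589*I*sqrt(15)/47820 ≈ 61.763*I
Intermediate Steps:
T = 762589 (T = 2 + 762587 = 762589)
r(K) = sqrt(2)*sqrt(K) (r(K) = sqrt(2*K) = sqrt(2)*sqrt(K))
s(n, w) = 2*w*(-426 + n) (s(n, w) = (-426 + n)*(2*w) = 2*w*(-426 + n))
T/s(-371, r(-30)) = 762589/((2*(sqrt(2)*sqrt(-30))*(-426 - 371))) = 762589/((2*(sqrt(2)*(I*sqrt(30)))*(-797))) = 762589/((2*(2*I*sqrt(15))*(-797))) = 762589/((-3188*I*sqrt(15))) = 762589*(I*sqrt(15)/47820) = 762589*I*sqrt(15)/47820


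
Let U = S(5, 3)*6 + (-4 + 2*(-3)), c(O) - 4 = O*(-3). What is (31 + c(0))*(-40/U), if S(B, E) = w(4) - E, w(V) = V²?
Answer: -350/17 ≈ -20.588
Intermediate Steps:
c(O) = 4 - 3*O (c(O) = 4 + O*(-3) = 4 - 3*O)
S(B, E) = 16 - E (S(B, E) = 4² - E = 16 - E)
U = 68 (U = (16 - 1*3)*6 + (-4 + 2*(-3)) = (16 - 3)*6 + (-4 - 6) = 13*6 - 10 = 78 - 10 = 68)
(31 + c(0))*(-40/U) = (31 + (4 - 3*0))*(-40/68) = (31 + (4 + 0))*(-40*1/68) = (31 + 4)*(-10/17) = 35*(-10/17) = -350/17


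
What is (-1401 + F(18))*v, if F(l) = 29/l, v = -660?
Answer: 2770790/3 ≈ 9.2360e+5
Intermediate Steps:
(-1401 + F(18))*v = (-1401 + 29/18)*(-660) = -25189/18*(-660) = 2770790/3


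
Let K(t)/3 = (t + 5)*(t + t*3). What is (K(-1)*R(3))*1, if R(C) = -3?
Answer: 144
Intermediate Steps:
K(t) = 12*t*(5 + t) (K(t) = 3*((t + 5)*(t + t*3)) = 3*((5 + t)*(t + 3*t)) = 3*((5 + t)*(4*t)) = 3*(4*t*(5 + t)) = 12*t*(5 + t))
(K(-1)*R(3))*1 = ((12*(-1)*(5 - 1))*(-3))*1 = ((12*(-1)*4)*(-3))*1 = -48*(-3)*1 = 144*1 = 144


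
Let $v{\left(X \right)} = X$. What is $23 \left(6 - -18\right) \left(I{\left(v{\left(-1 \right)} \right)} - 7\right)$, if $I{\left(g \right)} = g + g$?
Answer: $-4968$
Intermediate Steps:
$I{\left(g \right)} = 2 g$
$23 \left(6 - -18\right) \left(I{\left(v{\left(-1 \right)} \right)} - 7\right) = 23 \left(6 - -18\right) \left(2 \left(-1\right) - 7\right) = 23 \left(6 + 18\right) \left(-2 - 7\right) = 23 \cdot 24 \left(-9\right) = 552 \left(-9\right) = -4968$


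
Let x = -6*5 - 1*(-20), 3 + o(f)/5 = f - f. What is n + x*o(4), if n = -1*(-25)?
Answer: 175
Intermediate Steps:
n = 25
o(f) = -15 (o(f) = -15 + 5*(f - f) = -15 + 5*0 = -15 + 0 = -15)
x = -10 (x = -30 + 20 = -10)
n + x*o(4) = 25 - 10*(-15) = 25 + 150 = 175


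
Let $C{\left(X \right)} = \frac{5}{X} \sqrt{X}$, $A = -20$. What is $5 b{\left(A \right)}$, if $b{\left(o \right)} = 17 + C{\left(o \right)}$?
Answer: $85 - \frac{5 i \sqrt{5}}{2} \approx 85.0 - 5.5902 i$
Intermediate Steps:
$C{\left(X \right)} = \frac{5}{\sqrt{X}}$
$b{\left(o \right)} = 17 + \frac{5}{\sqrt{o}}$
$5 b{\left(A \right)} = 5 \left(17 + \frac{5}{2 i \sqrt{5}}\right) = 5 \left(17 + 5 \left(- \frac{i \sqrt{5}}{10}\right)\right) = 5 \left(17 - \frac{i \sqrt{5}}{2}\right) = 85 - \frac{5 i \sqrt{5}}{2}$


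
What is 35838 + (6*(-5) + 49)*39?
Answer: 36579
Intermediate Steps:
35838 + (6*(-5) + 49)*39 = 35838 + (-30 + 49)*39 = 35838 + 19*39 = 35838 + 741 = 36579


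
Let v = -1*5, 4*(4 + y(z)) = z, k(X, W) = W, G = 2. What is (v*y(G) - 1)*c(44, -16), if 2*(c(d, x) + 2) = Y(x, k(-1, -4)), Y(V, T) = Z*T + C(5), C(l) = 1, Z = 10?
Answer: -1419/4 ≈ -354.75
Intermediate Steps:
y(z) = -4 + z/4
Y(V, T) = 1 + 10*T (Y(V, T) = 10*T + 1 = 1 + 10*T)
v = -5
c(d, x) = -43/2 (c(d, x) = -2 + (1 + 10*(-4))/2 = -2 + (1 - 40)/2 = -2 + (½)*(-39) = -2 - 39/2 = -43/2)
(v*y(G) - 1)*c(44, -16) = (-5*(-4 + (¼)*2) - 1)*(-43/2) = (-5*(-4 + ½) - 1)*(-43/2) = (-5*(-7/2) - 1)*(-43/2) = (35/2 - 1)*(-43/2) = (33/2)*(-43/2) = -1419/4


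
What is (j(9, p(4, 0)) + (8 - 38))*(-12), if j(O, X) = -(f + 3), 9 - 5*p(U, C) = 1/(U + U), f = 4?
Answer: 444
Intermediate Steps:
p(U, C) = 9/5 - 1/(10*U) (p(U, C) = 9/5 - 1/(5*(U + U)) = 9/5 - 1/(2*U)/5 = 9/5 - 1/(10*U))
j(O, X) = -7 (j(O, X) = -(4 + 3) = -1*7 = -7)
(j(9, p(4, 0)) + (8 - 38))*(-12) = (-7 + (8 - 38))*(-12) = (-7 - 30)*(-12) = -37*(-12) = 444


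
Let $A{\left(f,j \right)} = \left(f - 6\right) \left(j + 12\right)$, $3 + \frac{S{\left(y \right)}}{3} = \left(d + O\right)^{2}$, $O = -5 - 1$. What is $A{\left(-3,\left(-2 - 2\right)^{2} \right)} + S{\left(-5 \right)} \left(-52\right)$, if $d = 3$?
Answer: $-1188$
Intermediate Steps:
$O = -6$
$S{\left(y \right)} = 18$ ($S{\left(y \right)} = -9 + 3 \left(3 - 6\right)^{2} = -9 + 3 \left(-3\right)^{2} = -9 + 3 \cdot 9 = -9 + 27 = 18$)
$A{\left(f,j \right)} = \left(-6 + f\right) \left(12 + j\right)$
$A{\left(-3,\left(-2 - 2\right)^{2} \right)} + S{\left(-5 \right)} \left(-52\right) = \left(-72 - 6 \left(-2 - 2\right)^{2} + 12 \left(-3\right) - 3 \left(-2 - 2\right)^{2}\right) + 18 \left(-52\right) = \left(-72 - 6 \left(-4\right)^{2} - 36 - 3 \left(-4\right)^{2}\right) - 936 = \left(-72 - 96 - 36 - 48\right) - 936 = -252 - 936 = -1188$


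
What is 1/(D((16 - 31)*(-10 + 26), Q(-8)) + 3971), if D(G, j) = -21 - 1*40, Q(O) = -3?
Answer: 1/3910 ≈ 0.00025575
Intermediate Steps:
D(G, j) = -61 (D(G, j) = -21 - 40 = -61)
1/(D((16 - 31)*(-10 + 26), Q(-8)) + 3971) = 1/(-61 + 3971) = 1/3910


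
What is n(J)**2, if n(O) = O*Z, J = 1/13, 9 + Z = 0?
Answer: 81/169 ≈ 0.47929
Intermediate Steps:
Z = -9 (Z = -9 + 0 = -9)
J = 1/13 ≈ 0.076923
n(O) = -9*O (n(O) = O*(-9) = -9*O)
n(J)**2 = (-9*1/13)**2 = (-9/13)**2 = 81/169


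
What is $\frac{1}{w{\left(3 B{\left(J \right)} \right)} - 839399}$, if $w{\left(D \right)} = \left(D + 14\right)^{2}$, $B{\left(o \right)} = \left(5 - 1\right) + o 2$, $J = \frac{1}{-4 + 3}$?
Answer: $- \frac{1}{838999} \approx -1.1919 \cdot 10^{-6}$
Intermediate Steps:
$J = -1$ ($J = \frac{1}{-1} = -1$)
$B{\left(o \right)} = 4 + 2 o$
$w{\left(D \right)} = \left(14 + D\right)^{2}$
$\frac{1}{w{\left(3 B{\left(J \right)} \right)} - 839399} = \frac{1}{\left(14 + 3 \left(4 + 2 \left(-1\right)\right)\right)^{2} - 839399} = \frac{1}{\left(14 + 3 \left(4 - 2\right)\right)^{2} - 839399} = \frac{1}{\left(14 + 3 \cdot 2\right)^{2} - 839399} = \frac{1}{\left(14 + 6\right)^{2} - 839399} = \frac{1}{20^{2} - 839399} = \frac{1}{400 - 839399} = \frac{1}{-838999} = - \frac{1}{838999}$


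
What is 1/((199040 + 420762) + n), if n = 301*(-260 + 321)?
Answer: 1/638163 ≈ 1.5670e-6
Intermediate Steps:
n = 18361 (n = 301*61 = 18361)
1/((199040 + 420762) + n) = 1/((199040 + 420762) + 18361) = 1/(619802 + 18361) = 1/638163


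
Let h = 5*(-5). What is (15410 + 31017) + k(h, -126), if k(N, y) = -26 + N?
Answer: 46376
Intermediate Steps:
h = -25
(15410 + 31017) + k(h, -126) = (15410 + 31017) + (-26 - 25) = 46427 - 51 = 46376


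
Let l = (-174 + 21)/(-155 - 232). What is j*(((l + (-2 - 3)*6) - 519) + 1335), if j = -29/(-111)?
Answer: 980635/4773 ≈ 205.45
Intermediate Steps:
l = 17/43 (l = -153/(-387) = -153*(-1/387) = 17/43 ≈ 0.39535)
j = 29/111 (j = -29*(-1/111) = 29/111 ≈ 0.26126)
j*(((l + (-2 - 3)*6) - 519) + 1335) = 29*(((17/43 + (-2 - 3)*6) - 519) + 1335)/111 = 29*(((17/43 - 5*6) - 519) + 1335)/111 = 29*(((17/43 - 30) - 519) + 1335)/111 = 29*((-1273/43 - 519) + 1335)/111 = 29*(-23590/43 + 1335)/111 = (29/111)*(33815/43) = 980635/4773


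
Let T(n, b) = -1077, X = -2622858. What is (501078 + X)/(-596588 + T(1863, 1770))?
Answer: 424356/119533 ≈ 3.5501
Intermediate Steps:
(501078 + X)/(-596588 + T(1863, 1770)) = (501078 - 2622858)/(-596588 - 1077) = -2121780/(-597665) = -2121780*(-1/597665) = 424356/119533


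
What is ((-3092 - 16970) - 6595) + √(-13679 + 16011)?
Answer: -26657 + 2*√583 ≈ -26609.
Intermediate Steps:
((-3092 - 16970) - 6595) + √(-13679 + 16011) = (-20062 - 6595) + √2332 = -26657 + 2*√583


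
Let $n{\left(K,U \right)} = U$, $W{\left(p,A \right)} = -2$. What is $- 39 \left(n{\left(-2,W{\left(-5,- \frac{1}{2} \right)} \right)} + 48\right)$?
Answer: $-1794$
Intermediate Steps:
$- 39 \left(n{\left(-2,W{\left(-5,- \frac{1}{2} \right)} \right)} + 48\right) = - 39 \left(-2 + 48\right) = \left(-39\right) 46 = -1794$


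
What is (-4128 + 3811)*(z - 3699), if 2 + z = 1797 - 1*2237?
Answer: 1312697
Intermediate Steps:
z = -442 (z = -2 + (1797 - 1*2237) = -2 + (1797 - 2237) = -2 - 440 = -442)
(-4128 + 3811)*(z - 3699) = (-4128 + 3811)*(-442 - 3699) = -317*(-4141) = 1312697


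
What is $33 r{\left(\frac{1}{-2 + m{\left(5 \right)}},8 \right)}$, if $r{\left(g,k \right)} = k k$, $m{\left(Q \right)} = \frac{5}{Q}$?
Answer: $2112$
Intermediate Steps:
$r{\left(g,k \right)} = k^{2}$
$33 r{\left(\frac{1}{-2 + m{\left(5 \right)}},8 \right)} = 33 \cdot 8^{2} = 33 \cdot 64 = 2112$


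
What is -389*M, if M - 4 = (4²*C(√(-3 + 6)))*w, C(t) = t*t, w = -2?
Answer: 35788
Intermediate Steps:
C(t) = t²
M = -92 (M = 4 + (4²*(√(-3 + 6))²)*(-2) = 4 + (16*(√3)²)*(-2) = 4 + (16*3)*(-2) = 4 + 48*(-2) = 4 - 96 = -92)
-389*M = -389*(-92) = 35788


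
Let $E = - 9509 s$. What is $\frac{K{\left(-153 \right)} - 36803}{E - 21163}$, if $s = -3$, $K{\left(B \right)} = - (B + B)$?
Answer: $- \frac{36497}{7364} \approx -4.9561$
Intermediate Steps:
$K{\left(B \right)} = - 2 B$
$E = 28527$ ($E = \left(-9509\right) \left(-3\right) = 28527$)
$\frac{K{\left(-153 \right)} - 36803}{E - 21163} = \frac{\left(-2\right) \left(-153\right) - 36803}{28527 - 21163} = \frac{306 - 36803}{7364} = \left(-36497\right) \frac{1}{7364} = - \frac{36497}{7364}$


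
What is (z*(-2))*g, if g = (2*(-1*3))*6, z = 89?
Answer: 6408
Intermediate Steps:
g = -36 (g = (2*(-3))*6 = -6*6 = -36)
(z*(-2))*g = (89*(-2))*(-36) = -178*(-36) = 6408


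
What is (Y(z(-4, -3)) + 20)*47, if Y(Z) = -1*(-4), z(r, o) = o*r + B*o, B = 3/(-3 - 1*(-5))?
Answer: 1128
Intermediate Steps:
B = 3/2 (B = 3/(-3 + 5) = 3/2 ≈ 1.5000)
z(r, o) = 3*o/2 + o*r (z(r, o) = o*r + 3*o/2 = 3*o/2 + o*r)
Y(Z) = 4
(Y(z(-4, -3)) + 20)*47 = (4 + 20)*47 = 24*47 = 1128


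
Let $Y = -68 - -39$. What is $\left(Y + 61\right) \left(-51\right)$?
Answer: $-1632$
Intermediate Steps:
$Y = -29$ ($Y = -68 + 39 = -29$)
$\left(Y + 61\right) \left(-51\right) = \left(-29 + 61\right) \left(-51\right) = 32 \left(-51\right) = -1632$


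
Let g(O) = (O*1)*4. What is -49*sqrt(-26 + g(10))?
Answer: -49*sqrt(14) ≈ -183.34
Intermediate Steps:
g(O) = 4*O (g(O) = O*4 = 4*O)
-49*sqrt(-26 + g(10)) = -49*sqrt(-26 + 4*10) = -49*sqrt(-26 + 40) = -49*sqrt(14)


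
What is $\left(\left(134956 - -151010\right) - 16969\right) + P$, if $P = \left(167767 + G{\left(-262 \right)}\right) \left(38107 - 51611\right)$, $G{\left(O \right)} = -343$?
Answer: $-2260624699$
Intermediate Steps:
$P = -2260893696$ ($P = \left(167767 - 343\right) \left(38107 - 51611\right) = 167424 \left(-13504\right) = -2260893696$)
$\left(\left(134956 - -151010\right) - 16969\right) + P = \left(\left(134956 - -151010\right) - 16969\right) - 2260893696 = \left(\left(134956 + 151010\right) - 16969\right) - 2260893696 = \left(285966 - 16969\right) - 2260893696 = 268997 - 2260893696 = -2260624699$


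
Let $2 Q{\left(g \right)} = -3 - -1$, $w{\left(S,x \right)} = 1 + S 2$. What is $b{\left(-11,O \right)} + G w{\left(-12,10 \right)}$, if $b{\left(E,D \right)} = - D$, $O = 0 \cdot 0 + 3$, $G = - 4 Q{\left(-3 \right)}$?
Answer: $-95$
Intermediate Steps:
$w{\left(S,x \right)} = 1 + 2 S$
$Q{\left(g \right)} = -1$ ($Q{\left(g \right)} = \frac{-3 - -1}{2} = \frac{-3 + 1}{2} = \frac{1}{2} \left(-2\right) = -1$)
$G = 4$ ($G = \left(-4\right) \left(-1\right) = 4$)
$O = 3$ ($O = 0 + 3 = 3$)
$b{\left(-11,O \right)} + G w{\left(-12,10 \right)} = \left(-1\right) 3 + 4 \left(1 + 2 \left(-12\right)\right) = -3 + 4 \left(1 - 24\right) = -3 + 4 \left(-23\right) = -3 - 92 = -95$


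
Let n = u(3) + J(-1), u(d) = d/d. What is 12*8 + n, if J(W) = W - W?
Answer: 97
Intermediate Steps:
J(W) = 0
u(d) = 1
n = 1 (n = 1 + 0 = 1)
12*8 + n = 12*8 + 1 = 96 + 1 = 97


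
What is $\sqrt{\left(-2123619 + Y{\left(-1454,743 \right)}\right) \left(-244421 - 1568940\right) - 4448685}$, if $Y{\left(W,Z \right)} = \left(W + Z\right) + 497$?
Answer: $2 \sqrt{962817871007} \approx 1.9625 \cdot 10^{6}$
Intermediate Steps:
$Y{\left(W,Z \right)} = 497 + W + Z$
$\sqrt{\left(-2123619 + Y{\left(-1454,743 \right)}\right) \left(-244421 - 1568940\right) - 4448685} = \sqrt{\left(-2123619 + \left(497 - 1454 + 743\right)\right) \left(-244421 - 1568940\right) - 4448685} = \sqrt{\left(-2123619 - 214\right) \left(-1813361\right) - 4448685} = \sqrt{\left(-2123833\right) \left(-1813361\right) - 4448685} = \sqrt{3851275932713 - 4448685} = \sqrt{3851271484028} = 2 \sqrt{962817871007}$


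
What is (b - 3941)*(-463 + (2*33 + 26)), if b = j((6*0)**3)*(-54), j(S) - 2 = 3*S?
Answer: 1502179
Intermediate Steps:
j(S) = 2 + 3*S
b = -108 (b = (2 + 3*(6*0)**3)*(-54) = (2 + 3*0**3)*(-54) = (2 + 3*0)*(-54) = (2 + 0)*(-54) = 2*(-54) = -108)
(b - 3941)*(-463 + (2*33 + 26)) = (-108 - 3941)*(-463 + (2*33 + 26)) = -4049*(-463 + (66 + 26)) = -4049*(-463 + 92) = -4049*(-371) = 1502179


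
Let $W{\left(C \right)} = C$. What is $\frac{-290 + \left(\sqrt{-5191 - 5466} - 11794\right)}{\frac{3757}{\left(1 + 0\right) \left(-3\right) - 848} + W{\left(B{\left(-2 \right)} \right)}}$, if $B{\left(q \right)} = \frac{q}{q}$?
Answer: $\frac{5141742}{1453} - \frac{851 i \sqrt{10657}}{2906} \approx 3538.7 - 30.231 i$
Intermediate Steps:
$B{\left(q \right)} = 1$
$\frac{-290 + \left(\sqrt{-5191 - 5466} - 11794\right)}{\frac{3757}{\left(1 + 0\right) \left(-3\right) - 848} + W{\left(B{\left(-2 \right)} \right)}} = \frac{-290 + \left(\sqrt{-5191 - 5466} - 11794\right)}{\frac{3757}{\left(1 + 0\right) \left(-3\right) - 848} + 1} = \frac{-290 - \left(11794 - \sqrt{-10657}\right)}{\frac{3757}{1 \left(-3\right) - 848} + 1} = \frac{-290 - \left(11794 - i \sqrt{10657}\right)}{\frac{3757}{-3 - 848} + 1} = \frac{-290 - \left(11794 - i \sqrt{10657}\right)}{\frac{3757}{-851} + 1} = \frac{-12084 + i \sqrt{10657}}{3757 \left(- \frac{1}{851}\right) + 1} = \frac{-12084 + i \sqrt{10657}}{- \frac{3757}{851} + 1} = \frac{-12084 + i \sqrt{10657}}{- \frac{2906}{851}} = \left(-12084 + i \sqrt{10657}\right) \left(- \frac{851}{2906}\right) = \frac{5141742}{1453} - \frac{851 i \sqrt{10657}}{2906}$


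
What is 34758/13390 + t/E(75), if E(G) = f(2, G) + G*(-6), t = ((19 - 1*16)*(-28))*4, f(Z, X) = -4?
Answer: 5069793/1519765 ≈ 3.3359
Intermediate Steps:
t = -336 (t = ((19 - 16)*(-28))*4 = (3*(-28))*4 = -84*4 = -336)
E(G) = -4 - 6*G (E(G) = -4 + G*(-6) = -4 - 6*G)
34758/13390 + t/E(75) = 34758/13390 - 336/(-4 - 6*75) = 34758*(1/13390) - 336/(-4 - 450) = 17379/6695 - 336/(-454) = 17379/6695 - 336*(-1/454) = 17379/6695 + 168/227 = 5069793/1519765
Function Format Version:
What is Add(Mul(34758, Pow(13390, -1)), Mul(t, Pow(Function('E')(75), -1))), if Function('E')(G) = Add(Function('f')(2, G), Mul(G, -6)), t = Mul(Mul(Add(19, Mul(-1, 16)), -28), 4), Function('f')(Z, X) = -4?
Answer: Rational(5069793, 1519765) ≈ 3.3359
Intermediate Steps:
t = -336 (t = Mul(Mul(Add(19, -16), -28), 4) = Mul(Mul(3, -28), 4) = Mul(-84, 4) = -336)
Function('E')(G) = Add(-4, Mul(-6, G)) (Function('E')(G) = Add(-4, Mul(G, -6)) = Add(-4, Mul(-6, G)))
Add(Mul(34758, Pow(13390, -1)), Mul(t, Pow(Function('E')(75), -1))) = Add(Mul(34758, Pow(13390, -1)), Mul(-336, Pow(Add(-4, Mul(-6, 75)), -1))) = Add(Mul(34758, Rational(1, 13390)), Mul(-336, Pow(Add(-4, -450), -1))) = Add(Rational(17379, 6695), Mul(-336, Pow(-454, -1))) = Add(Rational(17379, 6695), Mul(-336, Rational(-1, 454))) = Add(Rational(17379, 6695), Rational(168, 227)) = Rational(5069793, 1519765)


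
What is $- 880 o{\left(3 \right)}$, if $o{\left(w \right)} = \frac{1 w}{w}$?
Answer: $-880$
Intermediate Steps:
$o{\left(w \right)} = 1$ ($o{\left(w \right)} = \frac{w}{w} = 1$)
$- 880 o{\left(3 \right)} = \left(-880\right) 1 = -880$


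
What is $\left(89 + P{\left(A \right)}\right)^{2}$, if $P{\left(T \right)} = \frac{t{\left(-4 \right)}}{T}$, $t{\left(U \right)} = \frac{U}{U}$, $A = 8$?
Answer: $\frac{508369}{64} \approx 7943.3$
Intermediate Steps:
$t{\left(U \right)} = 1$
$P{\left(T \right)} = \frac{1}{T}$ ($P{\left(T \right)} = 1 \frac{1}{T} = \frac{1}{T}$)
$\left(89 + P{\left(A \right)}\right)^{2} = \left(89 + \frac{1}{8}\right)^{2} = \left(\frac{713}{8}\right)^{2} = \frac{508369}{64}$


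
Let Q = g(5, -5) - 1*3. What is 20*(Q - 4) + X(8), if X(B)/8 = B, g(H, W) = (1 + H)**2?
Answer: 644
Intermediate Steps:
Q = 33 (Q = (1 + 5)**2 - 1*3 = 6**2 - 3 = 36 - 3 = 33)
X(B) = 8*B
20*(Q - 4) + X(8) = 20*(33 - 4) + 8*8 = 20*29 + 64 = 580 + 64 = 644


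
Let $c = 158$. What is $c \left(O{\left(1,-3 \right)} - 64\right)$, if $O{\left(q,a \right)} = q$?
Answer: $-9954$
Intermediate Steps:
$c \left(O{\left(1,-3 \right)} - 64\right) = 158 \left(1 - 64\right) = 158 \left(-63\right) = -9954$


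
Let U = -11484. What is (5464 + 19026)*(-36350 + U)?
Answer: -1171454660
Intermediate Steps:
(5464 + 19026)*(-36350 + U) = (5464 + 19026)*(-36350 - 11484) = 24490*(-47834) = -1171454660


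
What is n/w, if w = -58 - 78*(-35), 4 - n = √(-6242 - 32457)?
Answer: 1/668 - I*√38699/2672 ≈ 0.001497 - 0.073623*I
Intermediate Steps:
n = 4 - I*√38699 (n = 4 - √(-6242 - 32457) = 4 - √(-38699) = 4 - I*√38699 ≈ 4.0 - 196.72*I)
w = 2672 (w = -58 + 2730 = 2672)
n/w = (4 - I*√38699)/2672 = (4 - I*√38699)*(1/2672) = 1/668 - I*√38699/2672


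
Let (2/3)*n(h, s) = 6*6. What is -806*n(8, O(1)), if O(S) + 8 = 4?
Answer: -43524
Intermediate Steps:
O(S) = -4 (O(S) = -8 + 4 = -4)
n(h, s) = 54 (n(h, s) = 3*(6*6)/2 = (3/2)*36 = 54)
-806*n(8, O(1)) = -806*54 = -43524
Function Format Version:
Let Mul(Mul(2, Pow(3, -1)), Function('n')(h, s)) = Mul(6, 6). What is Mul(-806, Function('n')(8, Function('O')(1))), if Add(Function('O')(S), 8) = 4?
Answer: -43524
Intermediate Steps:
Function('O')(S) = -4 (Function('O')(S) = Add(-8, 4) = -4)
Function('n')(h, s) = 54 (Function('n')(h, s) = Mul(Rational(3, 2), Mul(6, 6)) = Mul(Rational(3, 2), 36) = 54)
Mul(-806, Function('n')(8, Function('O')(1))) = Mul(-806, 54) = -43524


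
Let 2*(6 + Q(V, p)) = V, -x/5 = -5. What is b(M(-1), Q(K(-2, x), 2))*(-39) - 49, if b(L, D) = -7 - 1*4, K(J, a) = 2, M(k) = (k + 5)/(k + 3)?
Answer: 380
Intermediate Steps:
x = 25 (x = -5*(-5) = 25)
M(k) = (5 + k)/(3 + k)
Q(V, p) = -6 + V/2
b(L, D) = -11 (b(L, D) = -7 - 4 = -11)
b(M(-1), Q(K(-2, x), 2))*(-39) - 49 = -11*(-39) - 49 = 429 - 49 = 380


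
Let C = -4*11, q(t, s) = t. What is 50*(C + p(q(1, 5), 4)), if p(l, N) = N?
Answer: -2000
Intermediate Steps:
C = -44
50*(C + p(q(1, 5), 4)) = 50*(-44 + 4) = 50*(-40) = -2000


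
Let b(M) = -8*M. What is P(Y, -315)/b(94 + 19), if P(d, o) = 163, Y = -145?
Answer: -163/904 ≈ -0.18031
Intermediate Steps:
P(Y, -315)/b(94 + 19) = 163/((-8*(94 + 19))) = 163/((-8*113)) = 163/(-904) = 163*(-1/904) = -163/904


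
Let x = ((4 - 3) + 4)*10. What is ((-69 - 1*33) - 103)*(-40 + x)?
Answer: -2050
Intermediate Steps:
x = 50 (x = (1 + 4)*10 = 5*10 = 50)
((-69 - 1*33) - 103)*(-40 + x) = ((-69 - 1*33) - 103)*(-40 + 50) = ((-69 - 33) - 103)*10 = (-102 - 103)*10 = -205*10 = -2050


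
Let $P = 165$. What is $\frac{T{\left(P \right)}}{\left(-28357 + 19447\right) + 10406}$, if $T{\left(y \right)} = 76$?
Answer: $\frac{19}{374} \approx 0.050802$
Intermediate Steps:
$\frac{T{\left(P \right)}}{\left(-28357 + 19447\right) + 10406} = \frac{76}{\left(-28357 + 19447\right) + 10406} = \frac{76}{-8910 + 10406} = \frac{76}{1496} = 76 \cdot \frac{1}{1496} = \frac{19}{374}$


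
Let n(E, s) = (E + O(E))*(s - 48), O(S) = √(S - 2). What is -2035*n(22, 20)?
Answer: 1253560 + 113960*√5 ≈ 1.5084e+6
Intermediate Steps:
O(S) = √(-2 + S)
n(E, s) = (-48 + s)*(E + √(-2 + E)) (n(E, s) = (E + √(-2 + E))*(s - 48) = (E + √(-2 + E))*(-48 + s) = (-48 + s)*(E + √(-2 + E)))
-2035*n(22, 20) = -2035*(-48*22 - 48*√(-2 + 22) + 22*20 + 20*√(-2 + 22)) = -2035*(-1056 - 96*√5 + 440 + 20*√20) = -2035*(-1056 - 96*√5 + 440 + 20*(2*√5)) = -2035*(-1056 - 96*√5 + 440 + 40*√5) = -2035*(-616 - 56*√5) = 1253560 + 113960*√5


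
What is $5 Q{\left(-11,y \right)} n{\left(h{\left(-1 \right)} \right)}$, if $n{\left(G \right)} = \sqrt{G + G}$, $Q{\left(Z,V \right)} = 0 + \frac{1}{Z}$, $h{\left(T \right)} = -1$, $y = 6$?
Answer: $- \frac{5 i \sqrt{2}}{11} \approx - 0.64282 i$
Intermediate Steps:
$Q{\left(Z,V \right)} = \frac{1}{Z}$
$n{\left(G \right)} = \sqrt{2} \sqrt{G}$ ($n{\left(G \right)} = \sqrt{2 G} = \sqrt{2} \sqrt{G}$)
$5 Q{\left(-11,y \right)} n{\left(h{\left(-1 \right)} \right)} = \frac{5}{-11} \sqrt{2} \sqrt{-1} = 5 \left(- \frac{1}{11}\right) \sqrt{2} i = - \frac{5 i \sqrt{2}}{11}$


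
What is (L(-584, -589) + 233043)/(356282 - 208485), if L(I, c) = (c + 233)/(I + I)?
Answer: 68048645/43156724 ≈ 1.5768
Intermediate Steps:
L(I, c) = (233 + c)/(2*I) (L(I, c) = (233 + c)/((2*I)) = (233 + c)*(1/(2*I)) = (233 + c)/(2*I))
(L(-584, -589) + 233043)/(356282 - 208485) = ((1/2)*(233 - 589)/(-584) + 233043)/(356282 - 208485) = ((1/2)*(-1/584)*(-356) + 233043)/147797 = (89/292 + 233043)*(1/147797) = (68048645/292)*(1/147797) = 68048645/43156724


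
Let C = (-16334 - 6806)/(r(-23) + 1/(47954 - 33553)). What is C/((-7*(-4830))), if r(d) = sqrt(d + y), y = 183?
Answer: 33323914/112189045785579 - 1919590742056*sqrt(10)/112189045785579 ≈ -0.054107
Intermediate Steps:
r(d) = sqrt(183 + d) (r(d) = sqrt(d + 183) = sqrt(183 + d))
C = -23140/(1/14401 + 4*sqrt(10)) (C = (-16334 - 6806)/(sqrt(183 - 23) + 1/(47954 - 33553)) = -23140/(sqrt(160) + 1/14401) = -23140/(4*sqrt(10) + 1/14401) = -23140/(1/14401 + 4*sqrt(10)) ≈ -1829.4)
C/((-7*(-4830))) = (333239140/33182208159 - 19195907420560*sqrt(10)/33182208159)/((-7*(-4830))) = (333239140/33182208159 - 19195907420560*sqrt(10)/33182208159)/33810 = (333239140/33182208159 - 19195907420560*sqrt(10)/33182208159)*(1/33810) = 33323914/112189045785579 - 1919590742056*sqrt(10)/112189045785579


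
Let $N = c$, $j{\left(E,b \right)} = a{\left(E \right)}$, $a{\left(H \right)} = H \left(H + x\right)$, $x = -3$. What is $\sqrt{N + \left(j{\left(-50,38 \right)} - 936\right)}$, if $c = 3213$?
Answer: $\sqrt{4927} \approx 70.193$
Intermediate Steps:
$a{\left(H \right)} = H \left(-3 + H\right)$ ($a{\left(H \right)} = H \left(H - 3\right) = H \left(-3 + H\right)$)
$j{\left(E,b \right)} = E \left(-3 + E\right)$
$N = 3213$
$\sqrt{N + \left(j{\left(-50,38 \right)} - 936\right)} = \sqrt{3213 - \left(936 + 50 \left(-3 - 50\right)\right)} = \sqrt{3213 - -1714} = \sqrt{3213 + \left(2650 - 936\right)} = \sqrt{3213 + 1714} = \sqrt{4927}$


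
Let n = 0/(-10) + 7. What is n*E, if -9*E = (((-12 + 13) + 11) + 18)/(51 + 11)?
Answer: -35/93 ≈ -0.37634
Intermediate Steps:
n = 7 (n = 0*(-⅒) + 7 = 0 + 7 = 7)
E = -5/93 (E = -(((-12 + 13) + 11) + 18)/(9*(51 + 11)) = -((1 + 11) + 18)/(9*62) = -(12 + 18)/(9*62) = -10/(3*62) = -⅑*15/31 = -5/93 ≈ -0.053763)
n*E = 7*(-5/93) = -35/93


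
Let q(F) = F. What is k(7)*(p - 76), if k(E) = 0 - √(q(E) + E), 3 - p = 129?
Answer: 202*√14 ≈ 755.81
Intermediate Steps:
p = -126 (p = 3 - 1*129 = 3 - 129 = -126)
k(E) = -√2*√E (k(E) = 0 - √(E + E) = 0 - √(2*E) = 0 - √2*√E = -√2*√E)
k(7)*(p - 76) = (-√2*√7)*(-126 - 76) = -√14*(-202) = 202*√14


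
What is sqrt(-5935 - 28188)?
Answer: I*sqrt(34123) ≈ 184.72*I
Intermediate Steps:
sqrt(-5935 - 28188) = sqrt(-34123) = I*sqrt(34123)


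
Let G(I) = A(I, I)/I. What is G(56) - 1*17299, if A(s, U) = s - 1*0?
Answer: -17298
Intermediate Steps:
A(s, U) = s (A(s, U) = s + 0 = s)
G(I) = 1 (G(I) = I/I = 1)
G(56) - 1*17299 = 1 - 1*17299 = 1 - 17299 = -17298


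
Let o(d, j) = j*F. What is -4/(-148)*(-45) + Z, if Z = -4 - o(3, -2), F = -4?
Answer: -489/37 ≈ -13.216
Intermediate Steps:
o(d, j) = -4*j (o(d, j) = j*(-4) = -4*j)
Z = -12 (Z = -4 - (-4)*(-2) = -4 - 1*8 = -4 - 8 = -12)
-4/(-148)*(-45) + Z = -4/(-148)*(-45) - 12 = -4*(-1/148)*(-45) - 12 = (1/37)*(-45) - 12 = -45/37 - 12 = -489/37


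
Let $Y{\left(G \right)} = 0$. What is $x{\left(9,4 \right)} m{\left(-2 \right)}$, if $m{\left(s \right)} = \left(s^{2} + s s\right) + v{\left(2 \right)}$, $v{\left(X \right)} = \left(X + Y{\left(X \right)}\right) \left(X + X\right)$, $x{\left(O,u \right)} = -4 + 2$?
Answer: $-32$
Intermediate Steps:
$x{\left(O,u \right)} = -2$
$v{\left(X \right)} = 2 X^{2}$ ($v{\left(X \right)} = \left(X + 0\right) \left(X + X\right) = X 2 X = 2 X^{2}$)
$m{\left(s \right)} = 8 + 2 s^{2}$ ($m{\left(s \right)} = \left(s^{2} + s s\right) + 2 \cdot 2^{2} = \left(s^{2} + s^{2}\right) + 2 \cdot 4 = 2 s^{2} + 8 = 8 + 2 s^{2}$)
$x{\left(9,4 \right)} m{\left(-2 \right)} = - 2 \left(8 + 2 \left(-2\right)^{2}\right) = - 2 \left(8 + 2 \cdot 4\right) = - 2 \left(8 + 8\right) = \left(-2\right) 16 = -32$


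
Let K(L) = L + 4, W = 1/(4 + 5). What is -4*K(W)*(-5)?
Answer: 740/9 ≈ 82.222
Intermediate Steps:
W = ⅑ (W = 1/9 = ⅑ ≈ 0.11111)
K(L) = 4 + L
-4*K(W)*(-5) = -4*(4 + ⅑)*(-5) = -4*37/9*(-5) = -148/9*(-5) = 740/9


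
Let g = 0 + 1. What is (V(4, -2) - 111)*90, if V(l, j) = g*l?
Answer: -9630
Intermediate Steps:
g = 1
V(l, j) = l (V(l, j) = 1*l = l)
(V(4, -2) - 111)*90 = (4 - 111)*90 = -107*90 = -9630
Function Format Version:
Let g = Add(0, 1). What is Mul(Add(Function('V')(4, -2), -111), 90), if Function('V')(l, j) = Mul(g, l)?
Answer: -9630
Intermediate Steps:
g = 1
Function('V')(l, j) = l (Function('V')(l, j) = Mul(1, l) = l)
Mul(Add(Function('V')(4, -2), -111), 90) = Mul(Add(4, -111), 90) = Mul(-107, 90) = -9630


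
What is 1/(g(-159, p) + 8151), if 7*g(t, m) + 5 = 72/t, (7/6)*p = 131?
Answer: 371/3023732 ≈ 0.00012270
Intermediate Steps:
p = 786/7 (p = (6/7)*131 = 786/7 ≈ 112.29)
g(t, m) = -5/7 + 72/(7*t) (g(t, m) = -5/7 + (72/t)/7 = -5/7 + 72/(7*t))
1/(g(-159, p) + 8151) = 1/((⅐)*(72 - 5*(-159))/(-159) + 8151) = 1/((⅐)*(-1/159)*(72 + 795) + 8151) = 1/((⅐)*(-1/159)*867 + 8151) = 1/(-289/371 + 8151) = 1/(3023732/371) = 371/3023732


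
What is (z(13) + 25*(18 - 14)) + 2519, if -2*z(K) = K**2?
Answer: 5069/2 ≈ 2534.5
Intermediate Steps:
z(K) = -K**2/2
(z(13) + 25*(18 - 14)) + 2519 = (-1/2*13**2 + 25*(18 - 14)) + 2519 = (-1/2*169 + 25*4) + 2519 = (-169/2 + 100) + 2519 = 31/2 + 2519 = 5069/2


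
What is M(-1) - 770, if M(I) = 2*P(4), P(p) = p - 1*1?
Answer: -764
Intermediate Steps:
P(p) = -1 + p (P(p) = p - 1 = -1 + p)
M(I) = 6 (M(I) = 2*(-1 + 4) = 2*3 = 6)
M(-1) - 770 = 6 - 770 = -764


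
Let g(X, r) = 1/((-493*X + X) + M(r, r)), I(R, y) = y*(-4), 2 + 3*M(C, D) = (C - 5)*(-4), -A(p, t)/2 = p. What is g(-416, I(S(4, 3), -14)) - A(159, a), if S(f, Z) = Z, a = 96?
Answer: 195191583/613810 ≈ 318.00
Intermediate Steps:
A(p, t) = -2*p
M(C, D) = 6 - 4*C/3 (M(C, D) = -⅔ + ((C - 5)*(-4))/3 = -⅔ + ((-5 + C)*(-4))/3 = -⅔ + (20 - 4*C)/3 = -⅔ + (20/3 - 4*C/3) = 6 - 4*C/3)
I(R, y) = -4*y
g(X, r) = 1/(6 - 492*X - 4*r/3) (g(X, r) = 1/((-493*X + X) + (6 - 4*r/3)) = 1/(-492*X + (6 - 4*r/3)) = 1/(6 - 492*X - 4*r/3))
g(-416, I(S(4, 3), -14)) - A(159, a) = -3/(-18 + 4*(-4*(-14)) + 1476*(-416)) - (-2)*159 = -3/(-18 + 4*56 - 614016) - 1*(-318) = -3/(-18 + 224 - 614016) + 318 = -3/(-613810) + 318 = -3*(-1/613810) + 318 = 3/613810 + 318 = 195191583/613810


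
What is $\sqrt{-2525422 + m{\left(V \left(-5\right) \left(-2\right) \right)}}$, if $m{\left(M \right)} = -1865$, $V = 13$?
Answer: $i \sqrt{2527287} \approx 1589.7 i$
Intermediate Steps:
$\sqrt{-2525422 + m{\left(V \left(-5\right) \left(-2\right) \right)}} = \sqrt{-2525422 - 1865} = \sqrt{-2527287} = i \sqrt{2527287}$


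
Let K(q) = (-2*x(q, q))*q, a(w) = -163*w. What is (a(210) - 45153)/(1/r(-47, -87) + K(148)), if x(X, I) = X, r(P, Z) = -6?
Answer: 476298/262849 ≈ 1.8121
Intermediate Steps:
K(q) = -2*q² (K(q) = (-2*q)*q = -2*q²)
(a(210) - 45153)/(1/r(-47, -87) + K(148)) = (-163*210 - 45153)/(1/(-6) - 2*148²) = (-34230 - 45153)/(-⅙ - 2*21904) = -79383/(-⅙ - 43808) = -79383/(-262849/6) = -79383*(-6/262849) = 476298/262849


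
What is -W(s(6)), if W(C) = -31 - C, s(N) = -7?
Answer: 24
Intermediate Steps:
-W(s(6)) = -(-31 - 1*(-7)) = -(-31 + 7) = -1*(-24) = 24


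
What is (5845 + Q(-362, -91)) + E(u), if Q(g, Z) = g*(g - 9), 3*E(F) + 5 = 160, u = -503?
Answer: 420596/3 ≈ 1.4020e+5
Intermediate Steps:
E(F) = 155/3 (E(F) = -5/3 + (1/3)*160 = -5/3 + 160/3 = 155/3)
Q(g, Z) = g*(-9 + g)
(5845 + Q(-362, -91)) + E(u) = (5845 - 362*(-9 - 362)) + 155/3 = (5845 - 362*(-371)) + 155/3 = (5845 + 134302) + 155/3 = 140147 + 155/3 = 420596/3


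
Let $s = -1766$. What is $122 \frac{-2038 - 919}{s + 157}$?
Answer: $\frac{360754}{1609} \approx 224.21$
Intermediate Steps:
$122 \frac{-2038 - 919}{s + 157} = 122 \frac{-2038 - 919}{-1766 + 157} = 122 \left(- \frac{2957}{-1609}\right) = 122 \left(\left(-2957\right) \left(- \frac{1}{1609}\right)\right) = 122 \cdot \frac{2957}{1609} = \frac{360754}{1609}$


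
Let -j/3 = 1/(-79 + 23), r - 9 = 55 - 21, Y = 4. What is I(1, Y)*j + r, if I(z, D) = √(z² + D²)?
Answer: 43 + 3*√17/56 ≈ 43.221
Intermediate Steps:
I(z, D) = √(D² + z²)
r = 43 (r = 9 + (55 - 21) = 9 + 34 = 43)
j = 3/56 (j = -3/(-79 + 23) = -3/(-56) = -3*(-1/56) = 3/56 ≈ 0.053571)
I(1, Y)*j + r = √(4² + 1²)*(3/56) + 43 = √(16 + 1)*(3/56) + 43 = √17*(3/56) + 43 = 3*√17/56 + 43 = 43 + 3*√17/56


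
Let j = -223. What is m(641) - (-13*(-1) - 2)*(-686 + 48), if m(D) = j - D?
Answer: 6154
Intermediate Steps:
m(D) = -223 - D
m(641) - (-13*(-1) - 2)*(-686 + 48) = (-223 - 1*641) - (-13*(-1) - 2)*(-686 + 48) = (-223 - 641) - (13 - 2)*(-638) = -864 - 11*(-638) = -864 - 1*(-7018) = -864 + 7018 = 6154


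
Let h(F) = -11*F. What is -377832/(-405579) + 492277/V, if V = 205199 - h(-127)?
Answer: 92220043549/27552603786 ≈ 3.3471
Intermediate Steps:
V = 203802 (V = 205199 - (-11)*(-127) = 205199 - 1*1397 = 205199 - 1397 = 203802)
-377832/(-405579) + 492277/V = -377832/(-405579) + 492277/203802 = -377832*(-1/405579) + 492277*(1/203802) = 125944/135193 + 492277/203802 = 92220043549/27552603786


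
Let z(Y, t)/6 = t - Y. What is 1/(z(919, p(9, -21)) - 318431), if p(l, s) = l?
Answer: -1/323891 ≈ -3.0875e-6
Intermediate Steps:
z(Y, t) = -6*Y + 6*t (z(Y, t) = 6*(t - Y) = -6*Y + 6*t)
1/(z(919, p(9, -21)) - 318431) = 1/((-6*919 + 6*9) - 318431) = 1/((-5514 + 54) - 318431) = 1/(-5460 - 318431) = 1/(-323891) = -1/323891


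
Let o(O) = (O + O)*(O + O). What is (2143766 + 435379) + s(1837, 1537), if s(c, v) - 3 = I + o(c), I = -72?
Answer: 16077352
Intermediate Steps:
o(O) = 4*O² (o(O) = (2*O)*(2*O) = 4*O²)
s(c, v) = -69 + 4*c² (s(c, v) = 3 + (-72 + 4*c²) = -69 + 4*c²)
(2143766 + 435379) + s(1837, 1537) = (2143766 + 435379) + (-69 + 4*1837²) = 2579145 + (-69 + 4*3374569) = 2579145 + (-69 + 13498276) = 2579145 + 13498207 = 16077352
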